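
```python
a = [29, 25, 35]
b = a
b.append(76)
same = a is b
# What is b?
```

After line 1: a = [29, 25, 35]
After line 2 (b = a is an alias, same object): a = [29, 25, 35], b = [29, 25, 35]
After line 3 (b.append mutates the shared list): a = [29, 25, 35, 76], b = [29, 25, 35, 76]
After line 4 (same = a is b; same object -> True): same = True

[29, 25, 35, 76]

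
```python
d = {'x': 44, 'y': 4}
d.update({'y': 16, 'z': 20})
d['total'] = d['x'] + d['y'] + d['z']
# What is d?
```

After line 1: d = {'x': 44, 'y': 4}
After line 2 (y overwritten, z added): d = {'x': 44, 'y': 16, 'z': 20}
After line 3 (total = 44 + 16 + 20 = 80): d = {'x': 44, 'y': 16, 'z': 20, 'total': 80}

{'x': 44, 'y': 16, 'z': 20, 'total': 80}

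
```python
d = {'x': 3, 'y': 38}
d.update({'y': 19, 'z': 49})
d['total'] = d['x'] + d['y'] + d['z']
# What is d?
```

After line 1: d = {'x': 3, 'y': 38}
After line 2 (y overwritten, z added): d = {'x': 3, 'y': 19, 'z': 49}
After line 3 (total = 3 + 19 + 49 = 71): d = {'x': 3, 'y': 19, 'z': 49, 'total': 71}

{'x': 3, 'y': 19, 'z': 49, 'total': 71}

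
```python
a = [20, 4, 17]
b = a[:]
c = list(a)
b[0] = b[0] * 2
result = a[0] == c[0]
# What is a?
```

After line 1: a = [20, 4, 17]
After line 2 (b = a[:], copy): a = [20, 4, 17], b = [20, 4, 17]
After line 3 (c = list(a) is a copy, new object): c = [20, 4, 17]
After line 4 (b[0] = 20 * 2 = 40; only b mutates (copy)): a = [20, 4, 17], b = [40, 4, 17], c = [20, 4, 17]
After line 5 (a[0] = 20, c[0] = 20; result = True)

[20, 4, 17]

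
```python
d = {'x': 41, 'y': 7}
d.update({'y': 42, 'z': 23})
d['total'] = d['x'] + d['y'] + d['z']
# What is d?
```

After line 1: d = {'x': 41, 'y': 7}
After line 2 (y overwritten, z added): d = {'x': 41, 'y': 42, 'z': 23}
After line 3 (total = 41 + 42 + 23 = 106): d = {'x': 41, 'y': 42, 'z': 23, 'total': 106}

{'x': 41, 'y': 42, 'z': 23, 'total': 106}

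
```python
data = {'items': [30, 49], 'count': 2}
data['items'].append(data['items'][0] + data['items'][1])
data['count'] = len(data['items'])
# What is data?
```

After line 1: data = {'items': [30, 49], 'count': 2}
After line 2 (append 30 + 49 = 79): data = {'items': [30, 49, 79], 'count': 2}
After line 3 (count = len(items) = 3): data = {'items': [30, 49, 79], 'count': 3}

{'items': [30, 49, 79], 'count': 3}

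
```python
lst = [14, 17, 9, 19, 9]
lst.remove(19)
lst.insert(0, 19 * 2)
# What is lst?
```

After line 1: lst = [14, 17, 9, 19, 9]
After line 2 (remove first 19): lst = [14, 17, 9, 9]
After line 3 (insert 38 at index 0): lst = [38, 14, 17, 9, 9]

[38, 14, 17, 9, 9]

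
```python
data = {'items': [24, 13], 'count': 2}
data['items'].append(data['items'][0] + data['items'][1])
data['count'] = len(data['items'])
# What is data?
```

After line 1: data = {'items': [24, 13], 'count': 2}
After line 2 (append 24 + 13 = 37): data = {'items': [24, 13, 37], 'count': 2}
After line 3 (count = len(items) = 3): data = {'items': [24, 13, 37], 'count': 3}

{'items': [24, 13, 37], 'count': 3}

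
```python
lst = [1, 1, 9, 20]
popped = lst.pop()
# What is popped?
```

20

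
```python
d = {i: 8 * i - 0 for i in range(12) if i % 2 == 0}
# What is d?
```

{0: 0, 2: 16, 4: 32, 6: 48, 8: 64, 10: 80}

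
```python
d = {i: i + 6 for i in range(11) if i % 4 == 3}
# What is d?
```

{3: 9, 7: 13}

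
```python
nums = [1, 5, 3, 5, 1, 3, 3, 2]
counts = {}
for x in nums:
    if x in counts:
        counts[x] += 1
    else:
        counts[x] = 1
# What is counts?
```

Initial: counts = {}, nums = [1, 5, 3, 5, 1, 3, 3, 2]
See 1: counts = {1: 1}
See 5: counts = {1: 1, 5: 1}
See 3: counts = {1: 1, 5: 1, 3: 1}
See 5: counts = {1: 1, 5: 2, 3: 1}
See 1: counts = {1: 2, 5: 2, 3: 1}
See 3: counts = {1: 2, 5: 2, 3: 2}
See 3: counts = {1: 2, 5: 2, 3: 3}
See 2: counts = {1: 2, 5: 2, 3: 3, 2: 1}

{1: 2, 5: 2, 3: 3, 2: 1}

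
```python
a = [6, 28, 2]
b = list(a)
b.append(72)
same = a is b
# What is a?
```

After line 1: a = [6, 28, 2]
After line 2 (b = list(a) is a shallow copy, new object): a = [6, 28, 2], b = [6, 28, 2]
After line 3 (append only mutates b): a = [6, 28, 2], b = [6, 28, 2, 72]
After line 4 (same = a is b; different objects -> False): same = False

[6, 28, 2]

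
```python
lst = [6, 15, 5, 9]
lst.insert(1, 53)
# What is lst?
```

[6, 53, 15, 5, 9]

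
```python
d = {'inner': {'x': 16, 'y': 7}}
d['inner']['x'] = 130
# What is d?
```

After line 1: d = {'inner': {'x': 16, 'y': 7}}
After line 2 (inner x overwritten): d = {'inner': {'x': 130, 'y': 7}}

{'inner': {'x': 130, 'y': 7}}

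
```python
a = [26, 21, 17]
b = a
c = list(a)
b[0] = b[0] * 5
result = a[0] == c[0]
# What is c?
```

After line 1: a = [26, 21, 17]
After line 2 (b = a, alias): a = [26, 21, 17], b = [26, 21, 17]
After line 3 (c = list(a) is a copy, new object): c = [26, 21, 17]
After line 4 (b[0] = 26 * 5 = 130; mutates shared a/b): a = b = [130, 21, 17], c = [26, 21, 17]
After line 5 (a[0] = 130, c[0] = 26; result = False)

[26, 21, 17]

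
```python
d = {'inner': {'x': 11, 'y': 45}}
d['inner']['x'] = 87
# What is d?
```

After line 1: d = {'inner': {'x': 11, 'y': 45}}
After line 2 (inner x overwritten): d = {'inner': {'x': 87, 'y': 45}}

{'inner': {'x': 87, 'y': 45}}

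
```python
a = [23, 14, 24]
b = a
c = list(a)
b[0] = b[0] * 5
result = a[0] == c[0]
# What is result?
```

After line 1: a = [23, 14, 24]
After line 2 (b = a, alias): a = [23, 14, 24], b = [23, 14, 24]
After line 3 (c = list(a) is a copy, new object): c = [23, 14, 24]
After line 4 (b[0] = 23 * 5 = 115; mutates shared a/b): a = b = [115, 14, 24], c = [23, 14, 24]
After line 5 (a[0] = 115, c[0] = 23; result = False)

False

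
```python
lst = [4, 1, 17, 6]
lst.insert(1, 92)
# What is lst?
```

[4, 92, 1, 17, 6]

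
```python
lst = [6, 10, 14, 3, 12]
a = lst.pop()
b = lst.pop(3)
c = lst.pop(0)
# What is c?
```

After line 1: lst = [6, 10, 14, 3, 12]
After line 2 (pop() -> a = 12): lst = [6, 10, 14, 3]
After line 3 (pop(3) -> b = 3): lst = [6, 10, 14]
After line 4 (pop(0) -> c = 6): lst = [10, 14]

6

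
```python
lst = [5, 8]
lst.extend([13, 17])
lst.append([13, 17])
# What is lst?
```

After line 1: lst = [5, 8]
After line 2 (extend unpacks [13, 17]): lst = [5, 8, 13, 17]
After line 3 (append adds [13, 17] as single element): lst = [5, 8, 13, 17, [13, 17]]

[5, 8, 13, 17, [13, 17]]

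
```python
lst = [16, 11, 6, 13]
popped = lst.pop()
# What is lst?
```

[16, 11, 6]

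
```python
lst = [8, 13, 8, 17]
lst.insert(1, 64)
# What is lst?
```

[8, 64, 13, 8, 17]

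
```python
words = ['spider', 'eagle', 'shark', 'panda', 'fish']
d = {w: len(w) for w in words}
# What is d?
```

{'spider': 6, 'eagle': 5, 'shark': 5, 'panda': 5, 'fish': 4}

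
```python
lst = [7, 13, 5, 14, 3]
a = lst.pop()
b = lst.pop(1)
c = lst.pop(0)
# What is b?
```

After line 1: lst = [7, 13, 5, 14, 3]
After line 2 (pop() -> a = 3): lst = [7, 13, 5, 14]
After line 3 (pop(1) -> b = 13): lst = [7, 5, 14]
After line 4 (pop(0) -> c = 7): lst = [5, 14]

13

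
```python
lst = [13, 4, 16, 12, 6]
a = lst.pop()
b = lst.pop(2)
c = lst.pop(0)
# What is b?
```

After line 1: lst = [13, 4, 16, 12, 6]
After line 2 (pop() -> a = 6): lst = [13, 4, 16, 12]
After line 3 (pop(2) -> b = 16): lst = [13, 4, 12]
After line 4 (pop(0) -> c = 13): lst = [4, 12]

16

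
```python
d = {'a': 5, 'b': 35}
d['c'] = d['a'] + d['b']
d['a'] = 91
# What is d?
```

After line 1: d = {'a': 5, 'b': 35}
After line 2 (d['c'] = 5 + 35): d = {'a': 5, 'b': 35, 'c': 40}
After line 3: d = {'a': 91, 'b': 35, 'c': 40}

{'a': 91, 'b': 35, 'c': 40}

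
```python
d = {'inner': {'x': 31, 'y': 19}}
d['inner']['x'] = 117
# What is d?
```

After line 1: d = {'inner': {'x': 31, 'y': 19}}
After line 2 (inner x overwritten): d = {'inner': {'x': 117, 'y': 19}}

{'inner': {'x': 117, 'y': 19}}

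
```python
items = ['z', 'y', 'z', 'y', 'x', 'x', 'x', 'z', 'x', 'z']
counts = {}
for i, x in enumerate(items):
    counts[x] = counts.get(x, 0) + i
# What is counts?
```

Initial: counts = {}, items = ['z', 'y', 'z', 'y', 'x', 'x', 'x', 'z', 'x', 'z']
i=0, x='z': counts = {'z': 0}
i=1, x='y': counts = {'z': 0, 'y': 1}
i=2, x='z': counts = {'z': 2, 'y': 1}
i=3, x='y': counts = {'z': 2, 'y': 4}
i=4, x='x': counts = {'z': 2, 'y': 4, 'x': 4}
i=5, x='x': counts = {'z': 2, 'y': 4, 'x': 9}
i=6, x='x': counts = {'z': 2, 'y': 4, 'x': 15}
i=7, x='z': counts = {'z': 9, 'y': 4, 'x': 15}
i=8, x='x': counts = {'z': 9, 'y': 4, 'x': 23}
i=9, x='z': counts = {'z': 18, 'y': 4, 'x': 23}

{'z': 18, 'y': 4, 'x': 23}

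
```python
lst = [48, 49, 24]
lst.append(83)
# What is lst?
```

[48, 49, 24, 83]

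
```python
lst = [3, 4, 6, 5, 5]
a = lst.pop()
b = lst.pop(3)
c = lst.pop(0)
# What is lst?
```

After line 1: lst = [3, 4, 6, 5, 5]
After line 2 (pop() -> a = 5): lst = [3, 4, 6, 5]
After line 3 (pop(3) -> b = 5): lst = [3, 4, 6]
After line 4 (pop(0) -> c = 3): lst = [4, 6]

[4, 6]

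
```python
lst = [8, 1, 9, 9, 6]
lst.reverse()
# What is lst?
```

[6, 9, 9, 1, 8]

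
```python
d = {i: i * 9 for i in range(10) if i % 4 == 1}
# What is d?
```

{1: 9, 5: 45, 9: 81}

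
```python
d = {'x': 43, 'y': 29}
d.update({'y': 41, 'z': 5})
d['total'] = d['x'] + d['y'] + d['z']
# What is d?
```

After line 1: d = {'x': 43, 'y': 29}
After line 2 (y overwritten, z added): d = {'x': 43, 'y': 41, 'z': 5}
After line 3 (total = 43 + 41 + 5 = 89): d = {'x': 43, 'y': 41, 'z': 5, 'total': 89}

{'x': 43, 'y': 41, 'z': 5, 'total': 89}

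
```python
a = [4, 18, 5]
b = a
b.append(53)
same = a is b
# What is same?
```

After line 1: a = [4, 18, 5]
After line 2 (b = a is an alias, same object): a = [4, 18, 5], b = [4, 18, 5]
After line 3 (b.append mutates the shared list): a = [4, 18, 5, 53], b = [4, 18, 5, 53]
After line 4 (same = a is b; same object -> True): same = True

True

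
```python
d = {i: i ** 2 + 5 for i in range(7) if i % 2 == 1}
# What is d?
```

{1: 6, 3: 14, 5: 30}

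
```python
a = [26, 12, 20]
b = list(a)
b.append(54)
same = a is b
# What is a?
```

After line 1: a = [26, 12, 20]
After line 2 (b = list(a) is a shallow copy, new object): a = [26, 12, 20], b = [26, 12, 20]
After line 3 (append only mutates b): a = [26, 12, 20], b = [26, 12, 20, 54]
After line 4 (same = a is b; different objects -> False): same = False

[26, 12, 20]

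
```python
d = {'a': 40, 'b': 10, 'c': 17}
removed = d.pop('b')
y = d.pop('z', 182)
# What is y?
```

After line 1: d = {'a': 40, 'b': 10, 'c': 17}
After line 2 (pop 'b' returns 10): d = {'a': 40, 'c': 17}, removed = 10
After line 3 (pop 'z' missing, returns default 182): d = {'a': 40, 'c': 17}, y = 182

182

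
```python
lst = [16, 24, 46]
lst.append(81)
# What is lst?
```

[16, 24, 46, 81]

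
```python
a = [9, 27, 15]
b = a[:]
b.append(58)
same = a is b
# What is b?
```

After line 1: a = [9, 27, 15]
After line 2 (b = a[:] is a shallow copy, new object): a = [9, 27, 15], b = [9, 27, 15]
After line 3 (append only mutates b): a = [9, 27, 15], b = [9, 27, 15, 58]
After line 4 (same = a is b; different objects -> False): same = False

[9, 27, 15, 58]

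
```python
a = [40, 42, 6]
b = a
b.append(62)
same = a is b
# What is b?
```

After line 1: a = [40, 42, 6]
After line 2 (b = a is an alias, same object): a = [40, 42, 6], b = [40, 42, 6]
After line 3 (b.append mutates the shared list): a = [40, 42, 6, 62], b = [40, 42, 6, 62]
After line 4 (same = a is b; same object -> True): same = True

[40, 42, 6, 62]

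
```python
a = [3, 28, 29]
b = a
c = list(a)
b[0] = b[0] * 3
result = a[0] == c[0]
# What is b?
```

After line 1: a = [3, 28, 29]
After line 2 (b = a, alias): a = [3, 28, 29], b = [3, 28, 29]
After line 3 (c = list(a) is a copy, new object): c = [3, 28, 29]
After line 4 (b[0] = 3 * 3 = 9; mutates shared a/b): a = b = [9, 28, 29], c = [3, 28, 29]
After line 5 (a[0] = 9, c[0] = 3; result = False)

[9, 28, 29]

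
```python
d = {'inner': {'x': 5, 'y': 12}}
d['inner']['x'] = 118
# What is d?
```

After line 1: d = {'inner': {'x': 5, 'y': 12}}
After line 2 (inner x overwritten): d = {'inner': {'x': 118, 'y': 12}}

{'inner': {'x': 118, 'y': 12}}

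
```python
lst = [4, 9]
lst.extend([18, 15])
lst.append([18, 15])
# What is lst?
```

After line 1: lst = [4, 9]
After line 2 (extend unpacks [18, 15]): lst = [4, 9, 18, 15]
After line 3 (append adds [18, 15] as single element): lst = [4, 9, 18, 15, [18, 15]]

[4, 9, 18, 15, [18, 15]]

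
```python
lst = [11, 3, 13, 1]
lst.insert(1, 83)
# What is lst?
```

[11, 83, 3, 13, 1]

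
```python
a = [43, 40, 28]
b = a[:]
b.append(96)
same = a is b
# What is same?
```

After line 1: a = [43, 40, 28]
After line 2 (b = a[:] is a shallow copy, new object): a = [43, 40, 28], b = [43, 40, 28]
After line 3 (append only mutates b): a = [43, 40, 28], b = [43, 40, 28, 96]
After line 4 (same = a is b; different objects -> False): same = False

False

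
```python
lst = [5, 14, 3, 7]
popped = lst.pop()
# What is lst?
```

[5, 14, 3]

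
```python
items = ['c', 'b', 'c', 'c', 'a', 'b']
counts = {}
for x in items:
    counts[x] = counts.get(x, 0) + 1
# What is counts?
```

Initial: counts = {}, items = ['c', 'b', 'c', 'c', 'a', 'b']
See 'c': counts = {'c': 1}
See 'b': counts = {'c': 1, 'b': 1}
See 'c': counts = {'c': 2, 'b': 1}
See 'c': counts = {'c': 3, 'b': 1}
See 'a': counts = {'c': 3, 'b': 1, 'a': 1}
See 'b': counts = {'c': 3, 'b': 2, 'a': 1}

{'c': 3, 'b': 2, 'a': 1}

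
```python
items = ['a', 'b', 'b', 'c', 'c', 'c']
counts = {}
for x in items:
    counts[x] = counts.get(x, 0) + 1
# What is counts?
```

Initial: counts = {}, items = ['a', 'b', 'b', 'c', 'c', 'c']
See 'a': counts = {'a': 1}
See 'b': counts = {'a': 1, 'b': 1}
See 'b': counts = {'a': 1, 'b': 2}
See 'c': counts = {'a': 1, 'b': 2, 'c': 1}
See 'c': counts = {'a': 1, 'b': 2, 'c': 2}
See 'c': counts = {'a': 1, 'b': 2, 'c': 3}

{'a': 1, 'b': 2, 'c': 3}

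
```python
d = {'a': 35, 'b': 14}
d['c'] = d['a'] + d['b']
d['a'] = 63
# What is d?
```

After line 1: d = {'a': 35, 'b': 14}
After line 2 (d['c'] = 35 + 14): d = {'a': 35, 'b': 14, 'c': 49}
After line 3: d = {'a': 63, 'b': 14, 'c': 49}

{'a': 63, 'b': 14, 'c': 49}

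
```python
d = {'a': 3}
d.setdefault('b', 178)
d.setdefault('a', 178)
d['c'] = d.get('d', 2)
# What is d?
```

After line 1: d = {'a': 3}
After line 2 (setdefault adds 'b'=178): d = {'a': 3, 'b': 178}
After line 3 (setdefault 'a' no-op, already exists): d = {'a': 3, 'b': 178}
After line 4 (get('d', 2) returns default since 'd' not in d): d = {'a': 3, 'b': 178, 'c': 2}

{'a': 3, 'b': 178, 'c': 2}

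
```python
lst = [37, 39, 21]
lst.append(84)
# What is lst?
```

[37, 39, 21, 84]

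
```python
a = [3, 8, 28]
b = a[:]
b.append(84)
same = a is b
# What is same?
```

After line 1: a = [3, 8, 28]
After line 2 (b = a[:] is a shallow copy, new object): a = [3, 8, 28], b = [3, 8, 28]
After line 3 (append only mutates b): a = [3, 8, 28], b = [3, 8, 28, 84]
After line 4 (same = a is b; different objects -> False): same = False

False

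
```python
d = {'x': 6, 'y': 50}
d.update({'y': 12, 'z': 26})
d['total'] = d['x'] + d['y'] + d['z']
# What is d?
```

After line 1: d = {'x': 6, 'y': 50}
After line 2 (y overwritten, z added): d = {'x': 6, 'y': 12, 'z': 26}
After line 3 (total = 6 + 12 + 26 = 44): d = {'x': 6, 'y': 12, 'z': 26, 'total': 44}

{'x': 6, 'y': 12, 'z': 26, 'total': 44}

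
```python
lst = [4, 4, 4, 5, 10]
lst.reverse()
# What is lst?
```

[10, 5, 4, 4, 4]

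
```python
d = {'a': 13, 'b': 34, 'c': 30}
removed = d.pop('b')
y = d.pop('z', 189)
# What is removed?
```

After line 1: d = {'a': 13, 'b': 34, 'c': 30}
After line 2 (pop 'b' returns 34): d = {'a': 13, 'c': 30}, removed = 34
After line 3 (pop 'z' missing, returns default 189): d = {'a': 13, 'c': 30}, y = 189

34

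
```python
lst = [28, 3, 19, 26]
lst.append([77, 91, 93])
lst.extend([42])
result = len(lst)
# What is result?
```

After line 1: lst = [28, 3, 19, 26]
After line 2 (append adds [77, 91, 93] as single element): lst = [28, 3, 19, 26, [77, 91, 93]]
After line 3 (extend unpacks [42], adds 42): lst = [28, 3, 19, 26, [77, 91, 93], 42]
After line 4: result = len(lst) = 6

6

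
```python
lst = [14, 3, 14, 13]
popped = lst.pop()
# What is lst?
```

[14, 3, 14]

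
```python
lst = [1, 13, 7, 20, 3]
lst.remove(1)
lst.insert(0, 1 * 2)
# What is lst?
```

After line 1: lst = [1, 13, 7, 20, 3]
After line 2 (remove first 1): lst = [13, 7, 20, 3]
After line 3 (insert 2 at index 0): lst = [2, 13, 7, 20, 3]

[2, 13, 7, 20, 3]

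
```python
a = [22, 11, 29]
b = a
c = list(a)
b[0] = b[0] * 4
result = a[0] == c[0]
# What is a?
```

After line 1: a = [22, 11, 29]
After line 2 (b = a, alias): a = [22, 11, 29], b = [22, 11, 29]
After line 3 (c = list(a) is a copy, new object): c = [22, 11, 29]
After line 4 (b[0] = 22 * 4 = 88; mutates shared a/b): a = b = [88, 11, 29], c = [22, 11, 29]
After line 5 (a[0] = 88, c[0] = 22; result = False)

[88, 11, 29]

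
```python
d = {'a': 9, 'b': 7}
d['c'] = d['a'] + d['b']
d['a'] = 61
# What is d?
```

After line 1: d = {'a': 9, 'b': 7}
After line 2 (d['c'] = 9 + 7): d = {'a': 9, 'b': 7, 'c': 16}
After line 3: d = {'a': 61, 'b': 7, 'c': 16}

{'a': 61, 'b': 7, 'c': 16}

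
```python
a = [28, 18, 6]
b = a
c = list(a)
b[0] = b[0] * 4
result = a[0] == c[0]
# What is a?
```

After line 1: a = [28, 18, 6]
After line 2 (b = a, alias): a = [28, 18, 6], b = [28, 18, 6]
After line 3 (c = list(a) is a copy, new object): c = [28, 18, 6]
After line 4 (b[0] = 28 * 4 = 112; mutates shared a/b): a = b = [112, 18, 6], c = [28, 18, 6]
After line 5 (a[0] = 112, c[0] = 28; result = False)

[112, 18, 6]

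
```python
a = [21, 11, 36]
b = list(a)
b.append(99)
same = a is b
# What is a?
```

After line 1: a = [21, 11, 36]
After line 2 (b = list(a) is a shallow copy, new object): a = [21, 11, 36], b = [21, 11, 36]
After line 3 (append only mutates b): a = [21, 11, 36], b = [21, 11, 36, 99]
After line 4 (same = a is b; different objects -> False): same = False

[21, 11, 36]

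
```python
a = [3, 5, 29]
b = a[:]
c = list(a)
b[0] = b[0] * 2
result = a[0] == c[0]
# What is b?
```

After line 1: a = [3, 5, 29]
After line 2 (b = a[:], copy): a = [3, 5, 29], b = [3, 5, 29]
After line 3 (c = list(a) is a copy, new object): c = [3, 5, 29]
After line 4 (b[0] = 3 * 2 = 6; only b mutates (copy)): a = [3, 5, 29], b = [6, 5, 29], c = [3, 5, 29]
After line 5 (a[0] = 3, c[0] = 3; result = True)

[6, 5, 29]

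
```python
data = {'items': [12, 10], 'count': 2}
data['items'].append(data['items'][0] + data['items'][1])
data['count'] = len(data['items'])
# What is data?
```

After line 1: data = {'items': [12, 10], 'count': 2}
After line 2 (append 12 + 10 = 22): data = {'items': [12, 10, 22], 'count': 2}
After line 3 (count = len(items) = 3): data = {'items': [12, 10, 22], 'count': 3}

{'items': [12, 10, 22], 'count': 3}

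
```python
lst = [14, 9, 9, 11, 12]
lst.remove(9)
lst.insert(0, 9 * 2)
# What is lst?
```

After line 1: lst = [14, 9, 9, 11, 12]
After line 2 (remove first 9): lst = [14, 9, 11, 12]
After line 3 (insert 18 at index 0): lst = [18, 14, 9, 11, 12]

[18, 14, 9, 11, 12]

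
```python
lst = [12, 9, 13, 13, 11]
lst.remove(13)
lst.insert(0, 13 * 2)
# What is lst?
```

After line 1: lst = [12, 9, 13, 13, 11]
After line 2 (remove first 13): lst = [12, 9, 13, 11]
After line 3 (insert 26 at index 0): lst = [26, 12, 9, 13, 11]

[26, 12, 9, 13, 11]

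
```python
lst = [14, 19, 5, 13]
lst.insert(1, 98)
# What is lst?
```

[14, 98, 19, 5, 13]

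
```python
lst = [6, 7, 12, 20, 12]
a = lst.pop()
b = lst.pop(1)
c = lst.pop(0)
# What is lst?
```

After line 1: lst = [6, 7, 12, 20, 12]
After line 2 (pop() -> a = 12): lst = [6, 7, 12, 20]
After line 3 (pop(1) -> b = 7): lst = [6, 12, 20]
After line 4 (pop(0) -> c = 6): lst = [12, 20]

[12, 20]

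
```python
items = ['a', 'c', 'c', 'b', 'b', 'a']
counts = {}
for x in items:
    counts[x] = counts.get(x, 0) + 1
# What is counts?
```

Initial: counts = {}, items = ['a', 'c', 'c', 'b', 'b', 'a']
See 'a': counts = {'a': 1}
See 'c': counts = {'a': 1, 'c': 1}
See 'c': counts = {'a': 1, 'c': 2}
See 'b': counts = {'a': 1, 'c': 2, 'b': 1}
See 'b': counts = {'a': 1, 'c': 2, 'b': 2}
See 'a': counts = {'a': 2, 'c': 2, 'b': 2}

{'a': 2, 'c': 2, 'b': 2}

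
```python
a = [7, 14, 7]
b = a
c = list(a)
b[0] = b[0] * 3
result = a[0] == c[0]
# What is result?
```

After line 1: a = [7, 14, 7]
After line 2 (b = a, alias): a = [7, 14, 7], b = [7, 14, 7]
After line 3 (c = list(a) is a copy, new object): c = [7, 14, 7]
After line 4 (b[0] = 7 * 3 = 21; mutates shared a/b): a = b = [21, 14, 7], c = [7, 14, 7]
After line 5 (a[0] = 21, c[0] = 7; result = False)

False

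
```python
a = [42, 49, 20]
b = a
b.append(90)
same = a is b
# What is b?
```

After line 1: a = [42, 49, 20]
After line 2 (b = a is an alias, same object): a = [42, 49, 20], b = [42, 49, 20]
After line 3 (b.append mutates the shared list): a = [42, 49, 20, 90], b = [42, 49, 20, 90]
After line 4 (same = a is b; same object -> True): same = True

[42, 49, 20, 90]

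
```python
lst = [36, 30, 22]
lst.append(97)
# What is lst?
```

[36, 30, 22, 97]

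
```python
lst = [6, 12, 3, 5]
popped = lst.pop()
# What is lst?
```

[6, 12, 3]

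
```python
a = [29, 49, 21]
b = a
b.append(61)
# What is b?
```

After line 1: a = [29, 49, 21]
After line 2 (b = a is an alias, same object): a = [29, 49, 21], b = [29, 49, 21]
After line 3 (b.append mutates the shared list): a = [29, 49, 21, 61], b = [29, 49, 21, 61]

[29, 49, 21, 61]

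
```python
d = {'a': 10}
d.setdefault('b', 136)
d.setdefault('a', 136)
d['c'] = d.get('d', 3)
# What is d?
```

After line 1: d = {'a': 10}
After line 2 (setdefault adds 'b'=136): d = {'a': 10, 'b': 136}
After line 3 (setdefault 'a' no-op, already exists): d = {'a': 10, 'b': 136}
After line 4 (get('d', 3) returns default since 'd' not in d): d = {'a': 10, 'b': 136, 'c': 3}

{'a': 10, 'b': 136, 'c': 3}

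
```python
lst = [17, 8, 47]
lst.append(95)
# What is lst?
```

[17, 8, 47, 95]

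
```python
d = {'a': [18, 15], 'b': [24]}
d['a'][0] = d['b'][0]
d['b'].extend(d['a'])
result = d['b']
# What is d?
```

After line 1: d = {'a': [18, 15], 'b': [24]}
After line 2 (a[0] = b[0] = 24): d = {'a': [24, 15], 'b': [24]}
After line 3 (b.extend(a) appends [24, 15]): d = {'a': [24, 15], 'b': [24, 24, 15]}
After line 4: result = d['b'] = [24, 24, 15]

{'a': [24, 15], 'b': [24, 24, 15]}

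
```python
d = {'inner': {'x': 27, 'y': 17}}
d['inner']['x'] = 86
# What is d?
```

After line 1: d = {'inner': {'x': 27, 'y': 17}}
After line 2 (inner x overwritten): d = {'inner': {'x': 86, 'y': 17}}

{'inner': {'x': 86, 'y': 17}}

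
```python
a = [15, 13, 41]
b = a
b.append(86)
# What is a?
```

After line 1: a = [15, 13, 41]
After line 2 (b = a is an alias, same object): a = [15, 13, 41], b = [15, 13, 41]
After line 3 (b.append mutates the shared list): a = [15, 13, 41, 86], b = [15, 13, 41, 86]

[15, 13, 41, 86]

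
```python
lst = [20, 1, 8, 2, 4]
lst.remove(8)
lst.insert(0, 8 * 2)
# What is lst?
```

After line 1: lst = [20, 1, 8, 2, 4]
After line 2 (remove first 8): lst = [20, 1, 2, 4]
After line 3 (insert 16 at index 0): lst = [16, 20, 1, 2, 4]

[16, 20, 1, 2, 4]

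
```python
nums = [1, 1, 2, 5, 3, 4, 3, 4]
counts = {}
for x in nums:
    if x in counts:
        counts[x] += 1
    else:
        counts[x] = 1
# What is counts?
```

Initial: counts = {}, nums = [1, 1, 2, 5, 3, 4, 3, 4]
See 1: counts = {1: 1}
See 1: counts = {1: 2}
See 2: counts = {1: 2, 2: 1}
See 5: counts = {1: 2, 2: 1, 5: 1}
See 3: counts = {1: 2, 2: 1, 5: 1, 3: 1}
See 4: counts = {1: 2, 2: 1, 5: 1, 3: 1, 4: 1}
See 3: counts = {1: 2, 2: 1, 5: 1, 3: 2, 4: 1}
See 4: counts = {1: 2, 2: 1, 5: 1, 3: 2, 4: 2}

{1: 2, 2: 1, 5: 1, 3: 2, 4: 2}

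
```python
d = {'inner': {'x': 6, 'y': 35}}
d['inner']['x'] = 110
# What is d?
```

After line 1: d = {'inner': {'x': 6, 'y': 35}}
After line 2 (inner x overwritten): d = {'inner': {'x': 110, 'y': 35}}

{'inner': {'x': 110, 'y': 35}}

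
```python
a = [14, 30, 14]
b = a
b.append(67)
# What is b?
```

After line 1: a = [14, 30, 14]
After line 2 (b = a is an alias, same object): a = [14, 30, 14], b = [14, 30, 14]
After line 3 (b.append mutates the shared list): a = [14, 30, 14, 67], b = [14, 30, 14, 67]

[14, 30, 14, 67]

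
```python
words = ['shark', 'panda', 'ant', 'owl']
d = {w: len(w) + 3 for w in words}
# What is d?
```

{'shark': 8, 'panda': 8, 'ant': 6, 'owl': 6}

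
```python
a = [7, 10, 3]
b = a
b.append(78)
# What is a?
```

After line 1: a = [7, 10, 3]
After line 2 (b = a is an alias, same object): a = [7, 10, 3], b = [7, 10, 3]
After line 3 (b.append mutates the shared list): a = [7, 10, 3, 78], b = [7, 10, 3, 78]

[7, 10, 3, 78]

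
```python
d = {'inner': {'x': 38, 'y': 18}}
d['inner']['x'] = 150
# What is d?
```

After line 1: d = {'inner': {'x': 38, 'y': 18}}
After line 2 (inner x overwritten): d = {'inner': {'x': 150, 'y': 18}}

{'inner': {'x': 150, 'y': 18}}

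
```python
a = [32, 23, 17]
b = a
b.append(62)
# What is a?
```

After line 1: a = [32, 23, 17]
After line 2 (b = a is an alias, same object): a = [32, 23, 17], b = [32, 23, 17]
After line 3 (b.append mutates the shared list): a = [32, 23, 17, 62], b = [32, 23, 17, 62]

[32, 23, 17, 62]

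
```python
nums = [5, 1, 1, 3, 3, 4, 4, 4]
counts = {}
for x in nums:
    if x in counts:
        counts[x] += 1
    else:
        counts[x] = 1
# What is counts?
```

Initial: counts = {}, nums = [5, 1, 1, 3, 3, 4, 4, 4]
See 5: counts = {5: 1}
See 1: counts = {5: 1, 1: 1}
See 1: counts = {5: 1, 1: 2}
See 3: counts = {5: 1, 1: 2, 3: 1}
See 3: counts = {5: 1, 1: 2, 3: 2}
See 4: counts = {5: 1, 1: 2, 3: 2, 4: 1}
See 4: counts = {5: 1, 1: 2, 3: 2, 4: 2}
See 4: counts = {5: 1, 1: 2, 3: 2, 4: 3}

{5: 1, 1: 2, 3: 2, 4: 3}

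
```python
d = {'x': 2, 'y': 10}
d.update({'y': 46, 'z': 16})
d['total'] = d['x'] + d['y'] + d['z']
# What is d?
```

After line 1: d = {'x': 2, 'y': 10}
After line 2 (y overwritten, z added): d = {'x': 2, 'y': 46, 'z': 16}
After line 3 (total = 2 + 46 + 16 = 64): d = {'x': 2, 'y': 46, 'z': 16, 'total': 64}

{'x': 2, 'y': 46, 'z': 16, 'total': 64}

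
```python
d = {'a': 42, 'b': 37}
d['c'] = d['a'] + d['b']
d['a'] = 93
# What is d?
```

After line 1: d = {'a': 42, 'b': 37}
After line 2 (d['c'] = 42 + 37): d = {'a': 42, 'b': 37, 'c': 79}
After line 3: d = {'a': 93, 'b': 37, 'c': 79}

{'a': 93, 'b': 37, 'c': 79}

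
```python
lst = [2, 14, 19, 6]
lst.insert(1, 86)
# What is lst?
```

[2, 86, 14, 19, 6]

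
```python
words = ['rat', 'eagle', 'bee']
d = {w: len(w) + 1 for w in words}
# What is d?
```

{'rat': 4, 'eagle': 6, 'bee': 4}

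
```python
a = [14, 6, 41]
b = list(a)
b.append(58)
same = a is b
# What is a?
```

After line 1: a = [14, 6, 41]
After line 2 (b = list(a) is a shallow copy, new object): a = [14, 6, 41], b = [14, 6, 41]
After line 3 (append only mutates b): a = [14, 6, 41], b = [14, 6, 41, 58]
After line 4 (same = a is b; different objects -> False): same = False

[14, 6, 41]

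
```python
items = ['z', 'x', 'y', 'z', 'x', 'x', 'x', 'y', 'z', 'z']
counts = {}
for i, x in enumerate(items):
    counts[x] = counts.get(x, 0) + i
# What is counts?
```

Initial: counts = {}, items = ['z', 'x', 'y', 'z', 'x', 'x', 'x', 'y', 'z', 'z']
i=0, x='z': counts = {'z': 0}
i=1, x='x': counts = {'z': 0, 'x': 1}
i=2, x='y': counts = {'z': 0, 'x': 1, 'y': 2}
i=3, x='z': counts = {'z': 3, 'x': 1, 'y': 2}
i=4, x='x': counts = {'z': 3, 'x': 5, 'y': 2}
i=5, x='x': counts = {'z': 3, 'x': 10, 'y': 2}
i=6, x='x': counts = {'z': 3, 'x': 16, 'y': 2}
i=7, x='y': counts = {'z': 3, 'x': 16, 'y': 9}
i=8, x='z': counts = {'z': 11, 'x': 16, 'y': 9}
i=9, x='z': counts = {'z': 20, 'x': 16, 'y': 9}

{'z': 20, 'x': 16, 'y': 9}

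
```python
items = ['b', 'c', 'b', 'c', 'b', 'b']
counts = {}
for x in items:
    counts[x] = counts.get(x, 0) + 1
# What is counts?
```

Initial: counts = {}, items = ['b', 'c', 'b', 'c', 'b', 'b']
See 'b': counts = {'b': 1}
See 'c': counts = {'b': 1, 'c': 1}
See 'b': counts = {'b': 2, 'c': 1}
See 'c': counts = {'b': 2, 'c': 2}
See 'b': counts = {'b': 3, 'c': 2}
See 'b': counts = {'b': 4, 'c': 2}

{'b': 4, 'c': 2}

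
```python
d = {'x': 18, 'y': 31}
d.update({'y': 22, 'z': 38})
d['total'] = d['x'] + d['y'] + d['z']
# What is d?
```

After line 1: d = {'x': 18, 'y': 31}
After line 2 (y overwritten, z added): d = {'x': 18, 'y': 22, 'z': 38}
After line 3 (total = 18 + 22 + 38 = 78): d = {'x': 18, 'y': 22, 'z': 38, 'total': 78}

{'x': 18, 'y': 22, 'z': 38, 'total': 78}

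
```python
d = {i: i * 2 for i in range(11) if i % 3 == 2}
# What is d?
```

{2: 4, 5: 10, 8: 16}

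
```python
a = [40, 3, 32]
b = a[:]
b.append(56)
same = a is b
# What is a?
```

After line 1: a = [40, 3, 32]
After line 2 (b = a[:] is a shallow copy, new object): a = [40, 3, 32], b = [40, 3, 32]
After line 3 (append only mutates b): a = [40, 3, 32], b = [40, 3, 32, 56]
After line 4 (same = a is b; different objects -> False): same = False

[40, 3, 32]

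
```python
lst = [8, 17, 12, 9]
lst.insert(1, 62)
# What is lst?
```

[8, 62, 17, 12, 9]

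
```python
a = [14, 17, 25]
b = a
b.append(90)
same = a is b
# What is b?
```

After line 1: a = [14, 17, 25]
After line 2 (b = a is an alias, same object): a = [14, 17, 25], b = [14, 17, 25]
After line 3 (b.append mutates the shared list): a = [14, 17, 25, 90], b = [14, 17, 25, 90]
After line 4 (same = a is b; same object -> True): same = True

[14, 17, 25, 90]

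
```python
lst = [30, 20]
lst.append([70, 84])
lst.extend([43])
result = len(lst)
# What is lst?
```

After line 1: lst = [30, 20]
After line 2 (append adds [70, 84] as single element): lst = [30, 20, [70, 84]]
After line 3 (extend unpacks [43], adds 43): lst = [30, 20, [70, 84], 43]
After line 4: result = len(lst) = 4

[30, 20, [70, 84], 43]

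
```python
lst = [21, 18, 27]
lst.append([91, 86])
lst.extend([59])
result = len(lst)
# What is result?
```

After line 1: lst = [21, 18, 27]
After line 2 (append adds [91, 86] as single element): lst = [21, 18, 27, [91, 86]]
After line 3 (extend unpacks [59], adds 59): lst = [21, 18, 27, [91, 86], 59]
After line 4: result = len(lst) = 5

5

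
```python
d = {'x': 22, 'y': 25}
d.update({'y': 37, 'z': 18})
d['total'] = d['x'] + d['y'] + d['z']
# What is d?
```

After line 1: d = {'x': 22, 'y': 25}
After line 2 (y overwritten, z added): d = {'x': 22, 'y': 37, 'z': 18}
After line 3 (total = 22 + 37 + 18 = 77): d = {'x': 22, 'y': 37, 'z': 18, 'total': 77}

{'x': 22, 'y': 37, 'z': 18, 'total': 77}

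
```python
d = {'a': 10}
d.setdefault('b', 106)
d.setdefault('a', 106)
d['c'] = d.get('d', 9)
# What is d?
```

After line 1: d = {'a': 10}
After line 2 (setdefault adds 'b'=106): d = {'a': 10, 'b': 106}
After line 3 (setdefault 'a' no-op, already exists): d = {'a': 10, 'b': 106}
After line 4 (get('d', 9) returns default since 'd' not in d): d = {'a': 10, 'b': 106, 'c': 9}

{'a': 10, 'b': 106, 'c': 9}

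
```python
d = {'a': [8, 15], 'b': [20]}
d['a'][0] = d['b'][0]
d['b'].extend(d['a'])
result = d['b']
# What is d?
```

After line 1: d = {'a': [8, 15], 'b': [20]}
After line 2 (a[0] = b[0] = 20): d = {'a': [20, 15], 'b': [20]}
After line 3 (b.extend(a) appends [20, 15]): d = {'a': [20, 15], 'b': [20, 20, 15]}
After line 4: result = d['b'] = [20, 20, 15]

{'a': [20, 15], 'b': [20, 20, 15]}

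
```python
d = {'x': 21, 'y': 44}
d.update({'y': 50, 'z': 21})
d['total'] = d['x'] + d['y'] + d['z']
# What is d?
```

After line 1: d = {'x': 21, 'y': 44}
After line 2 (y overwritten, z added): d = {'x': 21, 'y': 50, 'z': 21}
After line 3 (total = 21 + 50 + 21 = 92): d = {'x': 21, 'y': 50, 'z': 21, 'total': 92}

{'x': 21, 'y': 50, 'z': 21, 'total': 92}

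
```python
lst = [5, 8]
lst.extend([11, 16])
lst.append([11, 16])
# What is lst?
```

After line 1: lst = [5, 8]
After line 2 (extend unpacks [11, 16]): lst = [5, 8, 11, 16]
After line 3 (append adds [11, 16] as single element): lst = [5, 8, 11, 16, [11, 16]]

[5, 8, 11, 16, [11, 16]]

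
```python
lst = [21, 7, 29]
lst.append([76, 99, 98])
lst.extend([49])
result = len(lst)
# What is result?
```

After line 1: lst = [21, 7, 29]
After line 2 (append adds [76, 99, 98] as single element): lst = [21, 7, 29, [76, 99, 98]]
After line 3 (extend unpacks [49], adds 49): lst = [21, 7, 29, [76, 99, 98], 49]
After line 4: result = len(lst) = 5

5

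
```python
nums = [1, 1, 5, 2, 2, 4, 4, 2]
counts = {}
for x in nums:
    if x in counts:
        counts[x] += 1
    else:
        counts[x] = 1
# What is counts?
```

Initial: counts = {}, nums = [1, 1, 5, 2, 2, 4, 4, 2]
See 1: counts = {1: 1}
See 1: counts = {1: 2}
See 5: counts = {1: 2, 5: 1}
See 2: counts = {1: 2, 5: 1, 2: 1}
See 2: counts = {1: 2, 5: 1, 2: 2}
See 4: counts = {1: 2, 5: 1, 2: 2, 4: 1}
See 4: counts = {1: 2, 5: 1, 2: 2, 4: 2}
See 2: counts = {1: 2, 5: 1, 2: 3, 4: 2}

{1: 2, 5: 1, 2: 3, 4: 2}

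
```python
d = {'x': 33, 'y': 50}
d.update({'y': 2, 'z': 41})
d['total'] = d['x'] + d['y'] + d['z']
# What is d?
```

After line 1: d = {'x': 33, 'y': 50}
After line 2 (y overwritten, z added): d = {'x': 33, 'y': 2, 'z': 41}
After line 3 (total = 33 + 2 + 41 = 76): d = {'x': 33, 'y': 2, 'z': 41, 'total': 76}

{'x': 33, 'y': 2, 'z': 41, 'total': 76}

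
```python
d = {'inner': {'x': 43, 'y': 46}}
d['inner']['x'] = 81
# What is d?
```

After line 1: d = {'inner': {'x': 43, 'y': 46}}
After line 2 (inner x overwritten): d = {'inner': {'x': 81, 'y': 46}}

{'inner': {'x': 81, 'y': 46}}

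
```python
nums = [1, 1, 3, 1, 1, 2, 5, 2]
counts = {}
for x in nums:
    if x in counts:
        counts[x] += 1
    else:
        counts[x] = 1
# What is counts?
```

Initial: counts = {}, nums = [1, 1, 3, 1, 1, 2, 5, 2]
See 1: counts = {1: 1}
See 1: counts = {1: 2}
See 3: counts = {1: 2, 3: 1}
See 1: counts = {1: 3, 3: 1}
See 1: counts = {1: 4, 3: 1}
See 2: counts = {1: 4, 3: 1, 2: 1}
See 5: counts = {1: 4, 3: 1, 2: 1, 5: 1}
See 2: counts = {1: 4, 3: 1, 2: 2, 5: 1}

{1: 4, 3: 1, 2: 2, 5: 1}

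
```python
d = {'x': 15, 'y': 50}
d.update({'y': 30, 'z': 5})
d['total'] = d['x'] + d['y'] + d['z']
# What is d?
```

After line 1: d = {'x': 15, 'y': 50}
After line 2 (y overwritten, z added): d = {'x': 15, 'y': 30, 'z': 5}
After line 3 (total = 15 + 30 + 5 = 50): d = {'x': 15, 'y': 30, 'z': 5, 'total': 50}

{'x': 15, 'y': 30, 'z': 5, 'total': 50}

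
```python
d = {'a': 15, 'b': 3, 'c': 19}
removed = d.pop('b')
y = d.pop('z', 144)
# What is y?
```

After line 1: d = {'a': 15, 'b': 3, 'c': 19}
After line 2 (pop 'b' returns 3): d = {'a': 15, 'c': 19}, removed = 3
After line 3 (pop 'z' missing, returns default 144): d = {'a': 15, 'c': 19}, y = 144

144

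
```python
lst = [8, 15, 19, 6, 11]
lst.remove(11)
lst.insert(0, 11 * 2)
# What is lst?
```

After line 1: lst = [8, 15, 19, 6, 11]
After line 2 (remove first 11): lst = [8, 15, 19, 6]
After line 3 (insert 22 at index 0): lst = [22, 8, 15, 19, 6]

[22, 8, 15, 19, 6]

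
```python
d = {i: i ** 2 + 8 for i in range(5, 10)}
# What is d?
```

{5: 33, 6: 44, 7: 57, 8: 72, 9: 89}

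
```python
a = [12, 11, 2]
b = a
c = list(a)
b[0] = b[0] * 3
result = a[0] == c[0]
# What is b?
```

After line 1: a = [12, 11, 2]
After line 2 (b = a, alias): a = [12, 11, 2], b = [12, 11, 2]
After line 3 (c = list(a) is a copy, new object): c = [12, 11, 2]
After line 4 (b[0] = 12 * 3 = 36; mutates shared a/b): a = b = [36, 11, 2], c = [12, 11, 2]
After line 5 (a[0] = 36, c[0] = 12; result = False)

[36, 11, 2]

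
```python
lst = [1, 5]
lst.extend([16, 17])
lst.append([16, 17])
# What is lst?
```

After line 1: lst = [1, 5]
After line 2 (extend unpacks [16, 17]): lst = [1, 5, 16, 17]
After line 3 (append adds [16, 17] as single element): lst = [1, 5, 16, 17, [16, 17]]

[1, 5, 16, 17, [16, 17]]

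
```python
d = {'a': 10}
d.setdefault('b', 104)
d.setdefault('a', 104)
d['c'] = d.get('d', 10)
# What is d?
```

After line 1: d = {'a': 10}
After line 2 (setdefault adds 'b'=104): d = {'a': 10, 'b': 104}
After line 3 (setdefault 'a' no-op, already exists): d = {'a': 10, 'b': 104}
After line 4 (get('d', 10) returns default since 'd' not in d): d = {'a': 10, 'b': 104, 'c': 10}

{'a': 10, 'b': 104, 'c': 10}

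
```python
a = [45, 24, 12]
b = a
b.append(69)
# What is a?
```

After line 1: a = [45, 24, 12]
After line 2 (b = a is an alias, same object): a = [45, 24, 12], b = [45, 24, 12]
After line 3 (b.append mutates the shared list): a = [45, 24, 12, 69], b = [45, 24, 12, 69]

[45, 24, 12, 69]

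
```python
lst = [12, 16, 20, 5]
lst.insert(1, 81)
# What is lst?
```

[12, 81, 16, 20, 5]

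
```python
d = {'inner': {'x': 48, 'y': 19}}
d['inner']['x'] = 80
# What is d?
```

After line 1: d = {'inner': {'x': 48, 'y': 19}}
After line 2 (inner x overwritten): d = {'inner': {'x': 80, 'y': 19}}

{'inner': {'x': 80, 'y': 19}}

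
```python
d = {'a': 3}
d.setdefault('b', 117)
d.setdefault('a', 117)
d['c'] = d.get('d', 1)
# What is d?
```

After line 1: d = {'a': 3}
After line 2 (setdefault adds 'b'=117): d = {'a': 3, 'b': 117}
After line 3 (setdefault 'a' no-op, already exists): d = {'a': 3, 'b': 117}
After line 4 (get('d', 1) returns default since 'd' not in d): d = {'a': 3, 'b': 117, 'c': 1}

{'a': 3, 'b': 117, 'c': 1}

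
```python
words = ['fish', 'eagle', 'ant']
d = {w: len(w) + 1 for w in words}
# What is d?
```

{'fish': 5, 'eagle': 6, 'ant': 4}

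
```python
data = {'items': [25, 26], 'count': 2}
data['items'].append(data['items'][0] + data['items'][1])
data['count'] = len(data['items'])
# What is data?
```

After line 1: data = {'items': [25, 26], 'count': 2}
After line 2 (append 25 + 26 = 51): data = {'items': [25, 26, 51], 'count': 2}
After line 3 (count = len(items) = 3): data = {'items': [25, 26, 51], 'count': 3}

{'items': [25, 26, 51], 'count': 3}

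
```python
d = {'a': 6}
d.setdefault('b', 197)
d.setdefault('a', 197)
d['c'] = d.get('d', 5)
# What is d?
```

After line 1: d = {'a': 6}
After line 2 (setdefault adds 'b'=197): d = {'a': 6, 'b': 197}
After line 3 (setdefault 'a' no-op, already exists): d = {'a': 6, 'b': 197}
After line 4 (get('d', 5) returns default since 'd' not in d): d = {'a': 6, 'b': 197, 'c': 5}

{'a': 6, 'b': 197, 'c': 5}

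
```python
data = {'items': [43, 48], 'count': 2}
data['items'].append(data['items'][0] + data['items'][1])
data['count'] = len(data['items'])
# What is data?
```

After line 1: data = {'items': [43, 48], 'count': 2}
After line 2 (append 43 + 48 = 91): data = {'items': [43, 48, 91], 'count': 2}
After line 3 (count = len(items) = 3): data = {'items': [43, 48, 91], 'count': 3}

{'items': [43, 48, 91], 'count': 3}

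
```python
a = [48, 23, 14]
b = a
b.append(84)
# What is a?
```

After line 1: a = [48, 23, 14]
After line 2 (b = a is an alias, same object): a = [48, 23, 14], b = [48, 23, 14]
After line 3 (b.append mutates the shared list): a = [48, 23, 14, 84], b = [48, 23, 14, 84]

[48, 23, 14, 84]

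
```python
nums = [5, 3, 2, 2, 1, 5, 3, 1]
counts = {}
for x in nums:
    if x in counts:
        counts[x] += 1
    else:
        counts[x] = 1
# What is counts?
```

Initial: counts = {}, nums = [5, 3, 2, 2, 1, 5, 3, 1]
See 5: counts = {5: 1}
See 3: counts = {5: 1, 3: 1}
See 2: counts = {5: 1, 3: 1, 2: 1}
See 2: counts = {5: 1, 3: 1, 2: 2}
See 1: counts = {5: 1, 3: 1, 2: 2, 1: 1}
See 5: counts = {5: 2, 3: 1, 2: 2, 1: 1}
See 3: counts = {5: 2, 3: 2, 2: 2, 1: 1}
See 1: counts = {5: 2, 3: 2, 2: 2, 1: 2}

{5: 2, 3: 2, 2: 2, 1: 2}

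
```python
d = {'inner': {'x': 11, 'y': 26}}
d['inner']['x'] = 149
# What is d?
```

After line 1: d = {'inner': {'x': 11, 'y': 26}}
After line 2 (inner x overwritten): d = {'inner': {'x': 149, 'y': 26}}

{'inner': {'x': 149, 'y': 26}}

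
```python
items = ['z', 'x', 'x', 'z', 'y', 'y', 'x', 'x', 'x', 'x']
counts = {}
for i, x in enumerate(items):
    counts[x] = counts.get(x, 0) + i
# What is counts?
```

Initial: counts = {}, items = ['z', 'x', 'x', 'z', 'y', 'y', 'x', 'x', 'x', 'x']
i=0, x='z': counts = {'z': 0}
i=1, x='x': counts = {'z': 0, 'x': 1}
i=2, x='x': counts = {'z': 0, 'x': 3}
i=3, x='z': counts = {'z': 3, 'x': 3}
i=4, x='y': counts = {'z': 3, 'x': 3, 'y': 4}
i=5, x='y': counts = {'z': 3, 'x': 3, 'y': 9}
i=6, x='x': counts = {'z': 3, 'x': 9, 'y': 9}
i=7, x='x': counts = {'z': 3, 'x': 16, 'y': 9}
i=8, x='x': counts = {'z': 3, 'x': 24, 'y': 9}
i=9, x='x': counts = {'z': 3, 'x': 33, 'y': 9}

{'z': 3, 'x': 33, 'y': 9}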